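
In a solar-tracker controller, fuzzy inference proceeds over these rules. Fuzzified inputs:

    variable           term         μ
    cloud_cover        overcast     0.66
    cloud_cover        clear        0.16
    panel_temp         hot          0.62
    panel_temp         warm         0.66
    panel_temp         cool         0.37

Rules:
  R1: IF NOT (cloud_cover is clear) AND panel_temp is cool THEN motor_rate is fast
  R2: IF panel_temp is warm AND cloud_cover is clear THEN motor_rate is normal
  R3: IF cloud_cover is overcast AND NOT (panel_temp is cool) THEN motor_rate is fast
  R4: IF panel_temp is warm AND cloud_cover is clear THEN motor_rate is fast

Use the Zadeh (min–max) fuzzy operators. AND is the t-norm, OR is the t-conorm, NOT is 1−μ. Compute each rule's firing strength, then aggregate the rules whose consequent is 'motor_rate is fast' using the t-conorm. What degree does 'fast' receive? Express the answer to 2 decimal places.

0.63

R1: ¬clear=1−0.16=0.84, cool=0.37; AND[min(a, b)] → w = 0.37
R2: warm=0.66, clear=0.16; AND[min(a, b)] → w = 0.16
R3: overcast=0.66, ¬cool=1−0.37=0.63; AND[min(a, b)] → w = 0.63
R4: warm=0.66, clear=0.16; AND[min(a, b)] → w = 0.16
Rules with consequent 'fast': {R1, R3, R4} → strengths 0.37, 0.63, 0.16
Aggregate via t-conorm [max(a, b)]: 0.63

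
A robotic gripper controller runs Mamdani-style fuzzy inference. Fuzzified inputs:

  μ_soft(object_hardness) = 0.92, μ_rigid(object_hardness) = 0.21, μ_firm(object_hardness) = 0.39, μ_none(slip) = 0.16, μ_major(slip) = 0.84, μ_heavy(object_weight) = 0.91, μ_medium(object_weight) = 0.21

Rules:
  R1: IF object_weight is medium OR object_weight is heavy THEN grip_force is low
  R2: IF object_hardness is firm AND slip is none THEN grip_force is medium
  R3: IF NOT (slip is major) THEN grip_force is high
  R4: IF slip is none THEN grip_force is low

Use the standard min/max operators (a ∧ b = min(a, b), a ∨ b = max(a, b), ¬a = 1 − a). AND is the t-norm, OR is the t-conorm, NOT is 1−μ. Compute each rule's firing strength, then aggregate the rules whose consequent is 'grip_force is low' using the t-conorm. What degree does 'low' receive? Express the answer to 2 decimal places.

R1: medium=0.21, heavy=0.91; OR[max(a, b)] → w = 0.91
R2: firm=0.39, none=0.16; AND[min(a, b)] → w = 0.16
R3: ¬major=1−0.84=0.16 → w = 0.16
R4: none=0.16 → w = 0.16
Rules with consequent 'low': {R1, R4} → strengths 0.91, 0.16
Aggregate via t-conorm [max(a, b)]: 0.91

0.91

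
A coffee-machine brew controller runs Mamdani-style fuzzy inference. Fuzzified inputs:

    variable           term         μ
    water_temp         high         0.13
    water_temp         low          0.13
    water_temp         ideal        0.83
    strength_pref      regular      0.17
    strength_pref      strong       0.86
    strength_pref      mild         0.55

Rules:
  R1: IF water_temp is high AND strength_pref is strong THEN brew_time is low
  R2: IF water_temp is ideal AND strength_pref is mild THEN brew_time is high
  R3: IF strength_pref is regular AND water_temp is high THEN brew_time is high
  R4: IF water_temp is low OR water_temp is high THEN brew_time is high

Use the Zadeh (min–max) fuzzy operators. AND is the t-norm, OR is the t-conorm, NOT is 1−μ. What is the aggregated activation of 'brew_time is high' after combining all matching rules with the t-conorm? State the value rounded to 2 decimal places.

0.55

R1: high=0.13, strong=0.86; AND[min(a, b)] → w = 0.13
R2: ideal=0.83, mild=0.55; AND[min(a, b)] → w = 0.55
R3: regular=0.17, high=0.13; AND[min(a, b)] → w = 0.13
R4: low=0.13, high=0.13; OR[max(a, b)] → w = 0.13
Rules with consequent 'high': {R2, R3, R4} → strengths 0.55, 0.13, 0.13
Aggregate via t-conorm [max(a, b)]: 0.55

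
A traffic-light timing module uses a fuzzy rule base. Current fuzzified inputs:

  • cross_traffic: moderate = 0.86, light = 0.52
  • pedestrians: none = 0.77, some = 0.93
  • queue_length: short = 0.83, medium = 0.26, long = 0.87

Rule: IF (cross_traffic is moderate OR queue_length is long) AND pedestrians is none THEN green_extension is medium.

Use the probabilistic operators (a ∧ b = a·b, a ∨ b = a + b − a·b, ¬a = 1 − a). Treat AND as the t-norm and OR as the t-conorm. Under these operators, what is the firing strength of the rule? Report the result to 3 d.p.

firing strength: (moderate=0.86 OR long=0.87) = 0.9818; AND[a·b] with none=0.77 → w = 0.7560

0.756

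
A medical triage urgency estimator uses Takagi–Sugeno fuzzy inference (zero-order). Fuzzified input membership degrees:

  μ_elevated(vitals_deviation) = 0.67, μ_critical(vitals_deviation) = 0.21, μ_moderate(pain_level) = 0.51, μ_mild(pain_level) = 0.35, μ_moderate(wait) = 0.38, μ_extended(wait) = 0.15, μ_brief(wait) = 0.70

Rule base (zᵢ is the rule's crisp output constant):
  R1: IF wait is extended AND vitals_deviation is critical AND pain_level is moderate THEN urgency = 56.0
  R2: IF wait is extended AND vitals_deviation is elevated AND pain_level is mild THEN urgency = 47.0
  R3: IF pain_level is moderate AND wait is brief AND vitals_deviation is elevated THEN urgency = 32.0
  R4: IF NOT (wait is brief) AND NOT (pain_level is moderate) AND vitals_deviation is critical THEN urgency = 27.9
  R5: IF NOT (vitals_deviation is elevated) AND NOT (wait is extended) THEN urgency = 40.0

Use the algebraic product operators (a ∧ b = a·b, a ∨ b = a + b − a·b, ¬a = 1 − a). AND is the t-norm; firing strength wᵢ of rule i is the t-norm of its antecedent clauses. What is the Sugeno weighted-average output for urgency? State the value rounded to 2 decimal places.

R1 (z=56.0): extended=0.15, critical=0.21, moderate=0.51; AND[a·b] → w = 0.0161
R2 (z=47.0): extended=0.15, elevated=0.67, mild=0.35; AND[a·b] → w = 0.0352
R3 (z=32.0): moderate=0.51, brief=0.70, elevated=0.67; AND[a·b] → w = 0.2392
R4 (z=27.9): ¬brief=1−0.70=0.30, ¬moderate=1−0.51=0.49, critical=0.21; AND[a·b] → w = 0.0309
R5 (z=40.0): ¬elevated=1−0.67=0.33, ¬extended=1−0.15=0.85; AND[a·b] → w = 0.2805
Weighted average = (0.0161·56.0 + 0.0352·47.0 + 0.2392·32.0 + 0.0309·27.9 + 0.2805·40.0) / (0.0161 + 0.0352 + 0.2392 + 0.0309 + 0.2805)
  = 22.2882 / 0.6018 = 37.04

37.04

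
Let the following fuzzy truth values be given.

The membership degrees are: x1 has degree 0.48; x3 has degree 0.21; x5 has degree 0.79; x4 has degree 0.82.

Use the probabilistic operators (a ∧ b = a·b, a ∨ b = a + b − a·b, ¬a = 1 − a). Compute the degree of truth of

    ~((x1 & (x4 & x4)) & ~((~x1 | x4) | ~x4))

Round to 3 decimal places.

x4 & x4 = a·b on (0.8200, 0.8200) = 0.6724
x1 & (x4 & x4) = a·b on (0.4800, 0.6724) = 0.3228
~x1 = 1 − 0.4800 = 0.5200
~x1 | x4 = a + b − a·b on (0.5200, 0.8200) = 0.9136
~x4 = 1 − 0.8200 = 0.1800
(~x1 | x4) | ~x4 = a + b − a·b on (0.9136, 0.1800) = 0.9292
~((~x1 | x4) | ~x4) = 1 − 0.9292 = 0.0708
(x1 & (x4 & x4)) & ~((~x1 | x4) | ~x4) = a·b on (0.3228, 0.0708) = 0.0229
~((x1 & (x4 & x4)) & ~((~x1 | x4) | ~x4)) = 1 − 0.0229 = 0.9771

0.977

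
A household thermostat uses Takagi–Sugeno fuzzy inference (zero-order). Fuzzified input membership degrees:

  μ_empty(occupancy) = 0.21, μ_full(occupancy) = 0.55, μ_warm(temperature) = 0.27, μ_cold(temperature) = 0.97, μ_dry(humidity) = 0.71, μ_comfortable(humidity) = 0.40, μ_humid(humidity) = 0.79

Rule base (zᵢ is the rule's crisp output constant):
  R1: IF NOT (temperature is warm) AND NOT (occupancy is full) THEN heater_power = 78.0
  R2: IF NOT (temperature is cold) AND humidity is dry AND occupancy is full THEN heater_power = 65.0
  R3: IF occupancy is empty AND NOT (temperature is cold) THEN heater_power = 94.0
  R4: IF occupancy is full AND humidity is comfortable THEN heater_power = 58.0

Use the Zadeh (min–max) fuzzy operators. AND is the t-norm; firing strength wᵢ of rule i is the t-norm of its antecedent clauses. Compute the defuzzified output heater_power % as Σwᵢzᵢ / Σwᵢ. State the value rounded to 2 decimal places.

69.31

R1 (z=78.0): ¬warm=1−0.27=0.73, ¬full=1−0.55=0.45; AND[min(a, b)] → w = 0.45
R2 (z=65.0): ¬cold=1−0.97=0.03, dry=0.71, full=0.55; AND[min(a, b)] → w = 0.03
R3 (z=94.0): empty=0.21, ¬cold=1−0.97=0.03; AND[min(a, b)] → w = 0.03
R4 (z=58.0): full=0.55, comfortable=0.40; AND[min(a, b)] → w = 0.40
Weighted average = (0.45·78.0 + 0.03·65.0 + 0.03·94.0 + 0.40·58.0) / (0.45 + 0.03 + 0.03 + 0.40)
  = 63.0700 / 0.9100 = 69.31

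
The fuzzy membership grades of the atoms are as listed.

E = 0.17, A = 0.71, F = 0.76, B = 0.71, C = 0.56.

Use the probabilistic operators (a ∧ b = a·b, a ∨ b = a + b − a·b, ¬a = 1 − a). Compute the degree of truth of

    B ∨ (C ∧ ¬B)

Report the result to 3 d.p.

¬B = 1 − 0.7100 = 0.2900
C ∧ ¬B = a·b on (0.5600, 0.2900) = 0.1624
B ∨ (C ∧ ¬B) = a + b − a·b on (0.7100, 0.1624) = 0.7571

0.757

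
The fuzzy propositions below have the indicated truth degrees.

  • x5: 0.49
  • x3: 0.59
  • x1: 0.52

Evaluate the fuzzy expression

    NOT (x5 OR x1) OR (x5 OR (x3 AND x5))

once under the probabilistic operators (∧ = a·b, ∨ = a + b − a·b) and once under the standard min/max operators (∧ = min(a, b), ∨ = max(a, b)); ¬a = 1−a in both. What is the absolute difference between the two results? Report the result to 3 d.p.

Under probabilistic:
  x5 OR x1 = a + b − a·b on (0.4900, 0.5200) = 0.7552
  NOT (x5 OR x1) = 1 − 0.7552 = 0.2448
  x3 AND x5 = a·b on (0.5900, 0.4900) = 0.2891
  x5 OR (x3 AND x5) = a + b − a·b on (0.4900, 0.2891) = 0.6374
  NOT (x5 OR x1) OR (x5 OR (x3 AND x5)) = a + b − a·b on (0.2448, 0.6374) = 0.7262
  → value = 0.7262
Under standard min/max:
  x5 OR x1 = max(a, b) on (0.49, 0.52) = 0.52
  NOT (x5 OR x1) = 1 − 0.52 = 0.48
  x3 AND x5 = min(a, b) on (0.59, 0.49) = 0.49
  x5 OR (x3 AND x5) = max(a, b) on (0.49, 0.49) = 0.49
  NOT (x5 OR x1) OR (x5 OR (x3 AND x5)) = max(a, b) on (0.48, 0.49) = 0.49
  → value = 0.4900
|0.7262 − 0.4900| = 0.236

0.236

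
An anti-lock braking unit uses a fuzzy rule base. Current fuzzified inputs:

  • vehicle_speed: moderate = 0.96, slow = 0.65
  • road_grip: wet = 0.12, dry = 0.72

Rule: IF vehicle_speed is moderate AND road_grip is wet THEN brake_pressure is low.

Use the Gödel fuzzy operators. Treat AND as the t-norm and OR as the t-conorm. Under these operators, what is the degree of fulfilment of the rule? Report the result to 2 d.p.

firing strength: moderate=0.96, wet=0.12; AND[min(a, b)] → w = 0.12

0.12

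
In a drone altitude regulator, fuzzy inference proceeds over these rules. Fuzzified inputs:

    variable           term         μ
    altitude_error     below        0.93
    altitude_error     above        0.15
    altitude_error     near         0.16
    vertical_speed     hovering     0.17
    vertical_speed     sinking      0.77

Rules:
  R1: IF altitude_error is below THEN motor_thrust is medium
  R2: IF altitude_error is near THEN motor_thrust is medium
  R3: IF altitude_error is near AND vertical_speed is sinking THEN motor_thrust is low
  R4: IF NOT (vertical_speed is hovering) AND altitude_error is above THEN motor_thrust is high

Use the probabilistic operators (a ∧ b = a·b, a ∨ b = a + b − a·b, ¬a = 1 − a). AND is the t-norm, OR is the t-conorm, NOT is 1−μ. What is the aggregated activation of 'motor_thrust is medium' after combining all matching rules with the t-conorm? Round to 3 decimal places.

R1: below=0.93 → w = 0.9300
R2: near=0.16 → w = 0.1600
R3: near=0.16, sinking=0.77; AND[a·b] → w = 0.1232
R4: ¬hovering=1−0.17=0.83, above=0.15; AND[a·b] → w = 0.1245
Rules with consequent 'medium': {R1, R2} → strengths 0.9300, 0.1600
Aggregate via t-conorm [a + b − a·b]: 0.9412

0.941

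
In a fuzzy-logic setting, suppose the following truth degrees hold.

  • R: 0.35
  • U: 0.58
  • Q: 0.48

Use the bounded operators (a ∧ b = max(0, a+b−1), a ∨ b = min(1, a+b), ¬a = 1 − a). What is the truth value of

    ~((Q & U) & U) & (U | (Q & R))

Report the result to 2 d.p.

0.58

Q & U = max(0, a+b−1) on (0.48, 0.58) = 0.06
(Q & U) & U = max(0, a+b−1) on (0.06, 0.58) = 0.00
~((Q & U) & U) = 1 − 0.00 = 1.00
Q & R = max(0, a+b−1) on (0.48, 0.35) = 0.00
U | (Q & R) = min(1, a+b) on (0.58, 0.00) = 0.58
~((Q & U) & U) & (U | (Q & R)) = max(0, a+b−1) on (1.00, 0.58) = 0.58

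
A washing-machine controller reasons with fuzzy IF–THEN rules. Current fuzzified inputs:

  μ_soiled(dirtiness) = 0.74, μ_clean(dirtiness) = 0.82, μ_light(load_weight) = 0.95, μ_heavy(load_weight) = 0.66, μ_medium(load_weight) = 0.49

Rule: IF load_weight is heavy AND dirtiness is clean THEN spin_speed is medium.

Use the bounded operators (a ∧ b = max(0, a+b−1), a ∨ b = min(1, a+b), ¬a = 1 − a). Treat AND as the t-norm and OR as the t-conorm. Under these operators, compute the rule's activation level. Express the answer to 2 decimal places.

firing strength: heavy=0.66, clean=0.82; AND[max(0, a+b−1)] → w = 0.48

0.48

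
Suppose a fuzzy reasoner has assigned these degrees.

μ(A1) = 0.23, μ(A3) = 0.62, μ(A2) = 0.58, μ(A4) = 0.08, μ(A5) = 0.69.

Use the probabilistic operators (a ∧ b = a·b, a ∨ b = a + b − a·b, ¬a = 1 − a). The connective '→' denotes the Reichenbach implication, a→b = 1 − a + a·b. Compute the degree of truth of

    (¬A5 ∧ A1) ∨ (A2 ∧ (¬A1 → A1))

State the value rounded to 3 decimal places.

0.291

¬A5 = 1 − 0.6900 = 0.3100
¬A5 ∧ A1 = a·b on (0.3100, 0.2300) = 0.0713
¬A1 = 1 − 0.2300 = 0.7700
¬A1 → A1  [Reichenbach: 1 − a + a·b] with a=0.7700, b=0.2300 → 0.4071
A2 ∧ (¬A1 → A1) = a·b on (0.5800, 0.4071) = 0.2361
(¬A5 ∧ A1) ∨ (A2 ∧ (¬A1 → A1)) = a + b − a·b on (0.0713, 0.2361) = 0.2906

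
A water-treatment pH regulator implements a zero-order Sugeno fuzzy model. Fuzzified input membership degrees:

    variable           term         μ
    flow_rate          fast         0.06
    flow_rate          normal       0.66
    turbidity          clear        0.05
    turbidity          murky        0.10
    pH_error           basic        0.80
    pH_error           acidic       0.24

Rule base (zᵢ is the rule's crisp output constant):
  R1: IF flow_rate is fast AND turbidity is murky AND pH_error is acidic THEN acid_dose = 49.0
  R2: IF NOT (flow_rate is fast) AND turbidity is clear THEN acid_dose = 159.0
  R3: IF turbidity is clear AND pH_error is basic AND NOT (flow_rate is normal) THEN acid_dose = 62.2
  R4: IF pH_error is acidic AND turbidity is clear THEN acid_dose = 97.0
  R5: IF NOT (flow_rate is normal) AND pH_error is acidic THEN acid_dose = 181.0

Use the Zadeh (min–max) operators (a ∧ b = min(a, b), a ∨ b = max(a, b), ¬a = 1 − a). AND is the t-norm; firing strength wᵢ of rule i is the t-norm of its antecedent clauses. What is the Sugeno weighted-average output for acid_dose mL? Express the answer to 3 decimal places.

R1 (z=49.0): fast=0.06, murky=0.10, acidic=0.24; AND[min(a, b)] → w = 0.06
R2 (z=159.0): ¬fast=1−0.06=0.94, clear=0.05; AND[min(a, b)] → w = 0.05
R3 (z=62.2): clear=0.05, basic=0.80, ¬normal=1−0.66=0.34; AND[min(a, b)] → w = 0.05
R4 (z=97.0): acidic=0.24, clear=0.05; AND[min(a, b)] → w = 0.05
R5 (z=181.0): ¬normal=1−0.66=0.34, acidic=0.24; AND[min(a, b)] → w = 0.24
Weighted average = (0.06·49.0 + 0.05·159.0 + 0.05·62.2 + 0.05·97.0 + 0.24·181.0) / (0.06 + 0.05 + 0.05 + 0.05 + 0.24)
  = 62.2900 / 0.4500 = 138.422

138.422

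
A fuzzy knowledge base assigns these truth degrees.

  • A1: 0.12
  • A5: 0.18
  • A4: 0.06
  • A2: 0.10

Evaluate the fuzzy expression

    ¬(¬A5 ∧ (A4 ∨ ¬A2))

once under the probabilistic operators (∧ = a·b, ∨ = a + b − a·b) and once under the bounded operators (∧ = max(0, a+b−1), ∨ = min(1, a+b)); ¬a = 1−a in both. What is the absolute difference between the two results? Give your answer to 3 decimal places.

0.037

Under probabilistic:
  ¬A5 = 1 − 0.1800 = 0.8200
  ¬A2 = 1 − 0.1000 = 0.9000
  A4 ∨ ¬A2 = a + b − a·b on (0.0600, 0.9000) = 0.9060
  ¬A5 ∧ (A4 ∨ ¬A2) = a·b on (0.8200, 0.9060) = 0.7429
  ¬(¬A5 ∧ (A4 ∨ ¬A2)) = 1 − 0.7429 = 0.2571
  → value = 0.2571
Under bounded:
  ¬A5 = 1 − 0.18 = 0.82
  ¬A2 = 1 − 0.10 = 0.90
  A4 ∨ ¬A2 = min(1, a+b) on (0.06, 0.90) = 0.96
  ¬A5 ∧ (A4 ∨ ¬A2) = max(0, a+b−1) on (0.82, 0.96) = 0.78
  ¬(¬A5 ∧ (A4 ∨ ¬A2)) = 1 − 0.78 = 0.22
  → value = 0.2200
|0.2571 − 0.2200| = 0.037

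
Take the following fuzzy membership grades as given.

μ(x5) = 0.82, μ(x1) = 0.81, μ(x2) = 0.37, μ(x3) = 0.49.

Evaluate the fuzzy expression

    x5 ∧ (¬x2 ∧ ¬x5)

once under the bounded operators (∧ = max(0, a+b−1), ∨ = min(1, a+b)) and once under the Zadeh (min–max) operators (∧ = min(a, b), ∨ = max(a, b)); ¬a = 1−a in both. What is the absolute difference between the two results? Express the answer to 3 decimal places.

0.180

Under bounded:
  ¬x2 = 1 − 0.37 = 0.63
  ¬x5 = 1 − 0.82 = 0.18
  ¬x2 ∧ ¬x5 = max(0, a+b−1) on (0.63, 0.18) = 0.00
  x5 ∧ (¬x2 ∧ ¬x5) = max(0, a+b−1) on (0.82, 0.00) = 0.00
  → value = 0.0000
Under Zadeh (min–max):
  ¬x2 = 1 − 0.37 = 0.63
  ¬x5 = 1 − 0.82 = 0.18
  ¬x2 ∧ ¬x5 = min(a, b) on (0.63, 0.18) = 0.18
  x5 ∧ (¬x2 ∧ ¬x5) = min(a, b) on (0.82, 0.18) = 0.18
  → value = 0.1800
|0.0000 − 0.1800| = 0.180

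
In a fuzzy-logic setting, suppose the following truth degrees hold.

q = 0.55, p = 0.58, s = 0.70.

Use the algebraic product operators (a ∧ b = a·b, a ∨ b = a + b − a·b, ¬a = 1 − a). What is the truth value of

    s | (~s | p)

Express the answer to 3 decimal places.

~s = 1 − 0.7000 = 0.3000
~s | p = a + b − a·b on (0.3000, 0.5800) = 0.7060
s | (~s | p) = a + b − a·b on (0.7000, 0.7060) = 0.9118

0.912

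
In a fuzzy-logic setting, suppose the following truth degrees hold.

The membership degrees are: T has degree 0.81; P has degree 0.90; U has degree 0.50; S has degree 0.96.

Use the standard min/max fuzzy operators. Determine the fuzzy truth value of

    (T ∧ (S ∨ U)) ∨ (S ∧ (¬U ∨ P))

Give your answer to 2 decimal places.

S ∨ U = max(a, b) on (0.96, 0.50) = 0.96
T ∧ (S ∨ U) = min(a, b) on (0.81, 0.96) = 0.81
¬U = 1 − 0.50 = 0.50
¬U ∨ P = max(a, b) on (0.50, 0.90) = 0.90
S ∧ (¬U ∨ P) = min(a, b) on (0.96, 0.90) = 0.90
(T ∧ (S ∨ U)) ∨ (S ∧ (¬U ∨ P)) = max(a, b) on (0.81, 0.90) = 0.90

0.90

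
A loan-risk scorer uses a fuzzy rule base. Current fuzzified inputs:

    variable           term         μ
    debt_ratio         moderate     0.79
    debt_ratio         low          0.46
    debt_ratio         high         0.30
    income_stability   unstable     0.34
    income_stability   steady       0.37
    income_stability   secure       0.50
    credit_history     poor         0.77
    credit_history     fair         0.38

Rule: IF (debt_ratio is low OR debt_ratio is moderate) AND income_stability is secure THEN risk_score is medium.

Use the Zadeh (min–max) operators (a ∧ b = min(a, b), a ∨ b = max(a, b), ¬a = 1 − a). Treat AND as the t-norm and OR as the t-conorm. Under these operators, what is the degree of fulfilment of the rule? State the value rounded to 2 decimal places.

firing strength: (low=0.46 OR moderate=0.79) = 0.79; AND[min(a, b)] with secure=0.50 → w = 0.50

0.50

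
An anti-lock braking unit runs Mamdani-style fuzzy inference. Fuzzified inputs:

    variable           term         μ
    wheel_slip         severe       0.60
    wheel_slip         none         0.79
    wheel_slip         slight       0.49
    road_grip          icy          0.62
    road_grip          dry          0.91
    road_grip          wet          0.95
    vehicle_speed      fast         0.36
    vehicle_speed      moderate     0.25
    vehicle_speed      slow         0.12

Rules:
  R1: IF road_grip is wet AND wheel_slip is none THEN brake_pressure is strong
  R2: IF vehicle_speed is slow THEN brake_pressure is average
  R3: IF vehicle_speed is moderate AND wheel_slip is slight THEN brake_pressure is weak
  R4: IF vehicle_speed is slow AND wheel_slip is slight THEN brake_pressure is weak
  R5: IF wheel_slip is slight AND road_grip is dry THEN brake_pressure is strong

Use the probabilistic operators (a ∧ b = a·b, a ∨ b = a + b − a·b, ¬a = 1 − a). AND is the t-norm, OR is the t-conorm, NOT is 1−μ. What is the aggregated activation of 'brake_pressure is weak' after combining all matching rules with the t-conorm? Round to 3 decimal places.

0.174

R1: wet=0.95, none=0.79; AND[a·b] → w = 0.7505
R2: slow=0.12 → w = 0.1200
R3: moderate=0.25, slight=0.49; AND[a·b] → w = 0.1225
R4: slow=0.12, slight=0.49; AND[a·b] → w = 0.0588
R5: slight=0.49, dry=0.91; AND[a·b] → w = 0.4459
Rules with consequent 'weak': {R3, R4} → strengths 0.1225, 0.0588
Aggregate via t-conorm [a + b − a·b]: 0.1741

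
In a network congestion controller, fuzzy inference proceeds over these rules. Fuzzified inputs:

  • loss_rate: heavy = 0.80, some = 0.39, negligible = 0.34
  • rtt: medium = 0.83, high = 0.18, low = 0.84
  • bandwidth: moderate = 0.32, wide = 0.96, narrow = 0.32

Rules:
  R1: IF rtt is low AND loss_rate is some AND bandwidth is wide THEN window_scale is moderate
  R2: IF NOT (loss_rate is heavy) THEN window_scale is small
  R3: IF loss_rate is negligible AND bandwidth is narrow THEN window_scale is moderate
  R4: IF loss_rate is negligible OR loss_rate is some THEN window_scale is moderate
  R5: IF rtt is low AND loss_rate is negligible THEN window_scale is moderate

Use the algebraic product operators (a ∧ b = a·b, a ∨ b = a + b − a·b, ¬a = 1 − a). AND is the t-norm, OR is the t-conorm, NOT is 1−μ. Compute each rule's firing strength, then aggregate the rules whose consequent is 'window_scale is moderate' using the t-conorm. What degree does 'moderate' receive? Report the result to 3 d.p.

R1: low=0.84, some=0.39, wide=0.96; AND[a·b] → w = 0.3145
R2: ¬heavy=1−0.80=0.20 → w = 0.2000
R3: negligible=0.34, narrow=0.32; AND[a·b] → w = 0.1088
R4: negligible=0.34, some=0.39; OR[a + b − a·b] → w = 0.5974
R5: low=0.84, negligible=0.34; AND[a·b] → w = 0.2856
Rules with consequent 'moderate': {R1, R3, R4, R5} → strengths 0.3145, 0.1088, 0.5974, 0.2856
Aggregate via t-conorm [a + b − a·b]: 0.8243

0.824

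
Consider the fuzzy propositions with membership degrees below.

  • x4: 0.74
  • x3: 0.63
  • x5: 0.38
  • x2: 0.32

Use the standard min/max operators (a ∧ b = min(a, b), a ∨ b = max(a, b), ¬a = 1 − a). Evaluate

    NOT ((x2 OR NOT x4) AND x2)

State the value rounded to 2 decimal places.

0.68

NOT x4 = 1 − 0.74 = 0.26
x2 OR NOT x4 = max(a, b) on (0.32, 0.26) = 0.32
(x2 OR NOT x4) AND x2 = min(a, b) on (0.32, 0.32) = 0.32
NOT ((x2 OR NOT x4) AND x2) = 1 − 0.32 = 0.68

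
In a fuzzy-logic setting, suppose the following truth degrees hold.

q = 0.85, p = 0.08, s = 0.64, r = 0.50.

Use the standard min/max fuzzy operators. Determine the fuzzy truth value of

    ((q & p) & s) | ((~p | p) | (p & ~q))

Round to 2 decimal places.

q & p = min(a, b) on (0.85, 0.08) = 0.08
(q & p) & s = min(a, b) on (0.08, 0.64) = 0.08
~p = 1 − 0.08 = 0.92
~p | p = max(a, b) on (0.92, 0.08) = 0.92
~q = 1 − 0.85 = 0.15
p & ~q = min(a, b) on (0.08, 0.15) = 0.08
(~p | p) | (p & ~q) = max(a, b) on (0.92, 0.08) = 0.92
((q & p) & s) | ((~p | p) | (p & ~q)) = max(a, b) on (0.08, 0.92) = 0.92

0.92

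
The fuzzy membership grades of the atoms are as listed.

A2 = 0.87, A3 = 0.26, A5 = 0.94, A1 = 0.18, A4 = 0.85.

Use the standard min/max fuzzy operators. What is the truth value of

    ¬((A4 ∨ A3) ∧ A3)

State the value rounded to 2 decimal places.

0.74

A4 ∨ A3 = max(a, b) on (0.85, 0.26) = 0.85
(A4 ∨ A3) ∧ A3 = min(a, b) on (0.85, 0.26) = 0.26
¬((A4 ∨ A3) ∧ A3) = 1 − 0.26 = 0.74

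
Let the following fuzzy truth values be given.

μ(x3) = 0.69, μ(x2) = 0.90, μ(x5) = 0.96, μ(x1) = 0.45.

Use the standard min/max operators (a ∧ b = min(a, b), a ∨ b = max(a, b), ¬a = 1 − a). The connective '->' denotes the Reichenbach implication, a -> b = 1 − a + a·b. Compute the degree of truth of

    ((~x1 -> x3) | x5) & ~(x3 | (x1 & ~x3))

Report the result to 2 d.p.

0.31

~x1 = 1 − 0.45 = 0.55
~x1 -> x3  [Reichenbach: 1 − a + a·b] with a=0.55, b=0.69 → 0.83
(~x1 -> x3) | x5 = max(a, b) on (0.83, 0.96) = 0.96
~x3 = 1 − 0.69 = 0.31
x1 & ~x3 = min(a, b) on (0.45, 0.31) = 0.31
x3 | (x1 & ~x3) = max(a, b) on (0.69, 0.31) = 0.69
~(x3 | (x1 & ~x3)) = 1 − 0.69 = 0.31
((~x1 -> x3) | x5) & ~(x3 | (x1 & ~x3)) = min(a, b) on (0.96, 0.31) = 0.31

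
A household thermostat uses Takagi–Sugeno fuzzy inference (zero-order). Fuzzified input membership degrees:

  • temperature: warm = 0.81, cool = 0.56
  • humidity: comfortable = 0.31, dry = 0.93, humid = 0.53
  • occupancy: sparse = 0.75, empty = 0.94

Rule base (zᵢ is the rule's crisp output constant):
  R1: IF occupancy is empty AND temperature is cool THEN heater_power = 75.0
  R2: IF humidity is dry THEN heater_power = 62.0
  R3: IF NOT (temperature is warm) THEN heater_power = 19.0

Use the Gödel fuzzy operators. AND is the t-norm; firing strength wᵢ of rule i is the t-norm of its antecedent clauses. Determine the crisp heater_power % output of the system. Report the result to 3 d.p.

R1 (z=75.0): empty=0.94, cool=0.56; AND[min(a, b)] → w = 0.56
R2 (z=62.0): dry=0.93 → w = 0.93
R3 (z=19.0): ¬warm=1−0.81=0.19 → w = 0.19
Weighted average = (0.56·75.0 + 0.93·62.0 + 0.19·19.0) / (0.56 + 0.93 + 0.19)
  = 103.2700 / 1.6800 = 61.470

61.470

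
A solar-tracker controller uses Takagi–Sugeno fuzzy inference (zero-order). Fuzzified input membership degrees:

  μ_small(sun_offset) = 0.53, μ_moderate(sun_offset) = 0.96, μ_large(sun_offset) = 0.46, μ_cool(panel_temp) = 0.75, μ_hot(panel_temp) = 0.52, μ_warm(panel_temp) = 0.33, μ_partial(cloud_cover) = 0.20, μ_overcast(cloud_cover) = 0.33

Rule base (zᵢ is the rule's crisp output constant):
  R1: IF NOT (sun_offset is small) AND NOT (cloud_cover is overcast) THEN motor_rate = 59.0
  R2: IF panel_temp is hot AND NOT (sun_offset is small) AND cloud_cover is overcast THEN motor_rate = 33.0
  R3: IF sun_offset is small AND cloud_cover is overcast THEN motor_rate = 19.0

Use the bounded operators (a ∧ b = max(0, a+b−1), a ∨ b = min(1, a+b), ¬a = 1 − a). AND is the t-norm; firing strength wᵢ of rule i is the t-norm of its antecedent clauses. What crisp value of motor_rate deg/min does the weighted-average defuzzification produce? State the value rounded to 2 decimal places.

59.00

R1 (z=59.0): ¬small=1−0.53=0.47, ¬overcast=1−0.33=0.67; AND[max(0, a+b−1)] → w = 0.14
R2 (z=33.0): hot=0.52, ¬small=1−0.53=0.47, overcast=0.33; AND[max(0, a+b−1)] → w = 0.00
R3 (z=19.0): small=0.53, overcast=0.33; AND[max(0, a+b−1)] → w = 0.00
Weighted average = (0.14·59.0 + 0.00·33.0 + 0.00·19.0) / (0.14 + 0.00 + 0.00)
  = 8.2600 / 0.1400 = 59.00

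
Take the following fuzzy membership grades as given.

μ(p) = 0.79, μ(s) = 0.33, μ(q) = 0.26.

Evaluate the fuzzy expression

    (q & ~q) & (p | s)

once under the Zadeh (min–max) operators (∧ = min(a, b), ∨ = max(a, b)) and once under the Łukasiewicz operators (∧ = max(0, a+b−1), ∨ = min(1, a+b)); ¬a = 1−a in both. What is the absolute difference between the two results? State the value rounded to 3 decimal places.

Under Zadeh (min–max):
  ~q = 1 − 0.26 = 0.74
  q & ~q = min(a, b) on (0.26, 0.74) = 0.26
  p | s = max(a, b) on (0.79, 0.33) = 0.79
  (q & ~q) & (p | s) = min(a, b) on (0.26, 0.79) = 0.26
  → value = 0.2600
Under Łukasiewicz:
  ~q = 1 − 0.26 = 0.74
  q & ~q = max(0, a+b−1) on (0.26, 0.74) = 0.00
  p | s = min(1, a+b) on (0.79, 0.33) = 1.00
  (q & ~q) & (p | s) = max(0, a+b−1) on (0.00, 1.00) = 0.00
  → value = 0.0000
|0.2600 − 0.0000| = 0.260

0.260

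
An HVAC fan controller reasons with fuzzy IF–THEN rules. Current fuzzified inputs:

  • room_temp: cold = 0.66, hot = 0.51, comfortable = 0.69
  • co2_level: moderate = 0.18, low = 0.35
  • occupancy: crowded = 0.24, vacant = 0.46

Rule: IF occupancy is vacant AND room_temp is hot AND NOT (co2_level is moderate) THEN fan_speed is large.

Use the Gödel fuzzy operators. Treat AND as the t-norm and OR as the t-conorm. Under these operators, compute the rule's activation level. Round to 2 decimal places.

firing strength: vacant=0.46, hot=0.51, ¬moderate=1−0.18=0.82; AND[min(a, b)] → w = 0.46

0.46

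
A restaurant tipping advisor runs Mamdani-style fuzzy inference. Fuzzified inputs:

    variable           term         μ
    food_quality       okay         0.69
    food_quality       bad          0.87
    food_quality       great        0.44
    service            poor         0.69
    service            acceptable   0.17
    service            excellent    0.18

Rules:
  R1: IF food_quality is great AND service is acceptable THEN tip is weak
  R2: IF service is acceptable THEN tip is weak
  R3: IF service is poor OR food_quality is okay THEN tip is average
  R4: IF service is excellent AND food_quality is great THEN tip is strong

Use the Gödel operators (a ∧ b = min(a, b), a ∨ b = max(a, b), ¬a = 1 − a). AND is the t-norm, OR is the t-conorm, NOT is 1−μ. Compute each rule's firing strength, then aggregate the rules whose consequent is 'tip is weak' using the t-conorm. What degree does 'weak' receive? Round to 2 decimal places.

0.17

R1: great=0.44, acceptable=0.17; AND[min(a, b)] → w = 0.17
R2: acceptable=0.17 → w = 0.17
R3: poor=0.69, okay=0.69; OR[max(a, b)] → w = 0.69
R4: excellent=0.18, great=0.44; AND[min(a, b)] → w = 0.18
Rules with consequent 'weak': {R1, R2} → strengths 0.17, 0.17
Aggregate via t-conorm [max(a, b)]: 0.17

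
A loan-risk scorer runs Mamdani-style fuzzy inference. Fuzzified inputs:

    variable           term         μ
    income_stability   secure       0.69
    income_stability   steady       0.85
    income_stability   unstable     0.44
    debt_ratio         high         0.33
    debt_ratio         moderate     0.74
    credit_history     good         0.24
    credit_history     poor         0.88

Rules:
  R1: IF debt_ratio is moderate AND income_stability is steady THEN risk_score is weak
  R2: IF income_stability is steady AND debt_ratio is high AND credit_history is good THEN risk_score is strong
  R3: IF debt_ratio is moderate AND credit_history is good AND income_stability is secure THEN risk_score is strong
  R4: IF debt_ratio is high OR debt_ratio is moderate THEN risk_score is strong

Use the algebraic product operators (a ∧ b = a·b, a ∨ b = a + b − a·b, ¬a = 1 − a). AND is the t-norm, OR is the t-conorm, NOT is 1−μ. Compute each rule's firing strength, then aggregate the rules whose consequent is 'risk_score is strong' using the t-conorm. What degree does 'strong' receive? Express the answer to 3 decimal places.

0.857

R1: moderate=0.74, steady=0.85; AND[a·b] → w = 0.6290
R2: steady=0.85, high=0.33, good=0.24; AND[a·b] → w = 0.0673
R3: moderate=0.74, good=0.24, secure=0.69; AND[a·b] → w = 0.1225
R4: high=0.33, moderate=0.74; OR[a + b − a·b] → w = 0.8258
Rules with consequent 'strong': {R2, R3, R4} → strengths 0.0673, 0.1225, 0.8258
Aggregate via t-conorm [a + b − a·b]: 0.8574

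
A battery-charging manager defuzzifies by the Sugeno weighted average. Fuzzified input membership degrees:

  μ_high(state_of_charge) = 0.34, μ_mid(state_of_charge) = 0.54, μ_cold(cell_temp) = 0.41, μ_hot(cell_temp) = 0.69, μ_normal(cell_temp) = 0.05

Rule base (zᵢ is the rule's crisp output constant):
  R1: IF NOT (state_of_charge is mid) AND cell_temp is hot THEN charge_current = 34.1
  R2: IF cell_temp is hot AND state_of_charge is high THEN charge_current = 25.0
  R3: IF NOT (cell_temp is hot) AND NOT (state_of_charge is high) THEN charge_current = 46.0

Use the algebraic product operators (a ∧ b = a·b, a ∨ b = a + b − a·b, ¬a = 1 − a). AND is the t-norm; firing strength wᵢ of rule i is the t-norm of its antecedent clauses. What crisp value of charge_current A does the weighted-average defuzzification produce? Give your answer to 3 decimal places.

R1 (z=34.1): ¬mid=1−0.54=0.46, hot=0.69; AND[a·b] → w = 0.3174
R2 (z=25.0): hot=0.69, high=0.34; AND[a·b] → w = 0.2346
R3 (z=46.0): ¬hot=1−0.69=0.31, ¬high=1−0.34=0.66; AND[a·b] → w = 0.2046
Weighted average = (0.3174·34.1 + 0.2346·25.0 + 0.2046·46.0) / (0.3174 + 0.2346 + 0.2046)
  = 26.0999 / 0.7566 = 34.496

34.496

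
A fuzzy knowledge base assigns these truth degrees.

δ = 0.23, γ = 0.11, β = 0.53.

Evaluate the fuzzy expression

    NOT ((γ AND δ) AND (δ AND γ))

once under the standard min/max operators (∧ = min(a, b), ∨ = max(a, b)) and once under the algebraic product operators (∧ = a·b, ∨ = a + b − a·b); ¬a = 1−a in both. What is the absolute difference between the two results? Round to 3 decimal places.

Under standard min/max:
  γ AND δ = min(a, b) on (0.11, 0.23) = 0.11
  δ AND γ = min(a, b) on (0.23, 0.11) = 0.11
  (γ AND δ) AND (δ AND γ) = min(a, b) on (0.11, 0.11) = 0.11
  NOT ((γ AND δ) AND (δ AND γ)) = 1 − 0.11 = 0.89
  → value = 0.8900
Under algebraic product:
  γ AND δ = a·b on (0.1100, 0.2300) = 0.0253
  δ AND γ = a·b on (0.2300, 0.1100) = 0.0253
  (γ AND δ) AND (δ AND γ) = a·b on (0.0253, 0.0253) = 0.0006
  NOT ((γ AND δ) AND (δ AND γ)) = 1 − 0.0006 = 0.9994
  → value = 0.9994
|0.8900 − 0.9994| = 0.109

0.109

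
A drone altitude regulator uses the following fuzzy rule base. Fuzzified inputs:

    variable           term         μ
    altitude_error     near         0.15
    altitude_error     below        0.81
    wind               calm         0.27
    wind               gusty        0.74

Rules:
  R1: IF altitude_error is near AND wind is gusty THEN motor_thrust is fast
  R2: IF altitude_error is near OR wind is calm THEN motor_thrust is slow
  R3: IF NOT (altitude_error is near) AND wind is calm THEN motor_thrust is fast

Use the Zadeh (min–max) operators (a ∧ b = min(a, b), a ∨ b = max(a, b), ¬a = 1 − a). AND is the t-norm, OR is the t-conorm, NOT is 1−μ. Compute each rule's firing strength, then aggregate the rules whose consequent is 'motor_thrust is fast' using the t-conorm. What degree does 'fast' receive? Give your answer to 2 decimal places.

R1: near=0.15, gusty=0.74; AND[min(a, b)] → w = 0.15
R2: near=0.15, calm=0.27; OR[max(a, b)] → w = 0.27
R3: ¬near=1−0.15=0.85, calm=0.27; AND[min(a, b)] → w = 0.27
Rules with consequent 'fast': {R1, R3} → strengths 0.15, 0.27
Aggregate via t-conorm [max(a, b)]: 0.27

0.27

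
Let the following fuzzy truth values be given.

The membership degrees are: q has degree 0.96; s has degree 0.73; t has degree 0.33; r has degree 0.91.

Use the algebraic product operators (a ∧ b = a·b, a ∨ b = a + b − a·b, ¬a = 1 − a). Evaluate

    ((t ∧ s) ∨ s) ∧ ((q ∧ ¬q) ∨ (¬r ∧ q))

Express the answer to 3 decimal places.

0.097

t ∧ s = a·b on (0.3300, 0.7300) = 0.2409
(t ∧ s) ∨ s = a + b − a·b on (0.2409, 0.7300) = 0.7950
¬q = 1 − 0.9600 = 0.0400
q ∧ ¬q = a·b on (0.9600, 0.0400) = 0.0384
¬r = 1 − 0.9100 = 0.0900
¬r ∧ q = a·b on (0.0900, 0.9600) = 0.0864
(q ∧ ¬q) ∨ (¬r ∧ q) = a + b − a·b on (0.0384, 0.0864) = 0.1215
((t ∧ s) ∨ s) ∧ ((q ∧ ¬q) ∨ (¬r ∧ q)) = a·b on (0.7950, 0.1215) = 0.0966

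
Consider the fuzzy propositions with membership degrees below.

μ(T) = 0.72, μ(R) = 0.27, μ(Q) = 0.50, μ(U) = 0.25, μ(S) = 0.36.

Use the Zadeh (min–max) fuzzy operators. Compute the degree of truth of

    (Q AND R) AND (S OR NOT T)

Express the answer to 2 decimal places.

Q AND R = min(a, b) on (0.50, 0.27) = 0.27
NOT T = 1 − 0.72 = 0.28
S OR NOT T = max(a, b) on (0.36, 0.28) = 0.36
(Q AND R) AND (S OR NOT T) = min(a, b) on (0.27, 0.36) = 0.27

0.27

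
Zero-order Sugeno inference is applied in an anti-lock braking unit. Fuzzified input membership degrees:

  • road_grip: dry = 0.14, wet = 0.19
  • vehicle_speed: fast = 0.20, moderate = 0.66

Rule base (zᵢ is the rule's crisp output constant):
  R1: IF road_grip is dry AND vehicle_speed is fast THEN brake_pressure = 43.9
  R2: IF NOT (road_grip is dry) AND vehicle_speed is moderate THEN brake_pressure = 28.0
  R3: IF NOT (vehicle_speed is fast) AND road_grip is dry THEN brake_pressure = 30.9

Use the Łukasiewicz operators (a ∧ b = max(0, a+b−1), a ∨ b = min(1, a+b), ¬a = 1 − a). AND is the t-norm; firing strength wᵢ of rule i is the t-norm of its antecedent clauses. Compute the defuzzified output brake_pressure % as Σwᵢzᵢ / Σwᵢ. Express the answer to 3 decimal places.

R1 (z=43.9): dry=0.14, fast=0.20; AND[max(0, a+b−1)] → w = 0.00
R2 (z=28.0): ¬dry=1−0.14=0.86, moderate=0.66; AND[max(0, a+b−1)] → w = 0.52
R3 (z=30.9): ¬fast=1−0.20=0.80, dry=0.14; AND[max(0, a+b−1)] → w = 0.00
Weighted average = (0.00·43.9 + 0.52·28.0 + 0.00·30.9) / (0.00 + 0.52 + 0.00)
  = 14.5600 / 0.5200 = 28.000

28.000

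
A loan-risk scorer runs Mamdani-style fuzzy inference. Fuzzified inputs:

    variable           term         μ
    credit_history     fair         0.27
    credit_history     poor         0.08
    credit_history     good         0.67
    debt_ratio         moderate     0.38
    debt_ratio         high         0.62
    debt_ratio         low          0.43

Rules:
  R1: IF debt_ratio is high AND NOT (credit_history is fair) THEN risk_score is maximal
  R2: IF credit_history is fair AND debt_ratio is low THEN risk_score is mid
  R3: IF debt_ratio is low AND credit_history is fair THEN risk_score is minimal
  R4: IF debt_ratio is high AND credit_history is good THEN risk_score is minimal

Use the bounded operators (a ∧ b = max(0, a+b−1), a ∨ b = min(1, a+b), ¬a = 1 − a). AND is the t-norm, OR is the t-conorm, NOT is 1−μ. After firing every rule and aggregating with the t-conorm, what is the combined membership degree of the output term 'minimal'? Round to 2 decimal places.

R1: high=0.62, ¬fair=1−0.27=0.73; AND[max(0, a+b−1)] → w = 0.35
R2: fair=0.27, low=0.43; AND[max(0, a+b−1)] → w = 0.00
R3: low=0.43, fair=0.27; AND[max(0, a+b−1)] → w = 0.00
R4: high=0.62, good=0.67; AND[max(0, a+b−1)] → w = 0.29
Rules with consequent 'minimal': {R3, R4} → strengths 0.00, 0.29
Aggregate via t-conorm [min(1, a+b)]: 0.29

0.29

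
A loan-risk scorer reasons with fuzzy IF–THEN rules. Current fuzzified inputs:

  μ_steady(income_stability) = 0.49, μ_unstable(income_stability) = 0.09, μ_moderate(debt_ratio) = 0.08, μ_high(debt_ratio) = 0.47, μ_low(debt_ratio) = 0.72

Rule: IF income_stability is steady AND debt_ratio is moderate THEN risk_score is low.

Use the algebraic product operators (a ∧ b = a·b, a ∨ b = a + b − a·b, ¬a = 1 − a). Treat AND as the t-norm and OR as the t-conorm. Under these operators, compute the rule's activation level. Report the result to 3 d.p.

0.039

firing strength: steady=0.49, moderate=0.08; AND[a·b] → w = 0.0392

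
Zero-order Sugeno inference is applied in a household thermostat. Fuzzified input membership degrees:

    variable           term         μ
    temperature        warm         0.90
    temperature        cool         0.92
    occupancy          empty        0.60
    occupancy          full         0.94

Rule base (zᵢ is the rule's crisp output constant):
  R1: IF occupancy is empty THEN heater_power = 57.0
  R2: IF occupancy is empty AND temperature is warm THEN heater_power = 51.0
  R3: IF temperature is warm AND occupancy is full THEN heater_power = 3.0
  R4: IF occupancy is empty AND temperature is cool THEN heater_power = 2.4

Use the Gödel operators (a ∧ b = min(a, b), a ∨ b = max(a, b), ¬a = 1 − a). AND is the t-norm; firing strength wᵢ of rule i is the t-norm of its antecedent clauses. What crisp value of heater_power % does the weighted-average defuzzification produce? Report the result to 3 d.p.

R1 (z=57.0): empty=0.60 → w = 0.60
R2 (z=51.0): empty=0.60, warm=0.90; AND[min(a, b)] → w = 0.60
R3 (z=3.0): warm=0.90, full=0.94; AND[min(a, b)] → w = 0.90
R4 (z=2.4): empty=0.60, cool=0.92; AND[min(a, b)] → w = 0.60
Weighted average = (0.60·57.0 + 0.60·51.0 + 0.90·3.0 + 0.60·2.4) / (0.60 + 0.60 + 0.90 + 0.60)
  = 68.9400 / 2.7000 = 25.533

25.533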